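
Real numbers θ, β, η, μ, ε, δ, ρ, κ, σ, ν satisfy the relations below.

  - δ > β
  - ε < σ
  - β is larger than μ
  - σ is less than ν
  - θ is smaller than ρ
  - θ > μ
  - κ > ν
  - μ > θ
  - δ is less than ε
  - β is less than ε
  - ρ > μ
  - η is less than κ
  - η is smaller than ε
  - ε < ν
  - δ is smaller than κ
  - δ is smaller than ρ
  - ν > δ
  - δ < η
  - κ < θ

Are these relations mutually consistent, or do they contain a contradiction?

inconsistent

Chaining the given relations yields μ < β < δ < η < ε < σ < ν < κ < θ, so μ < θ. But one relation states θ < μ. These cannot both hold.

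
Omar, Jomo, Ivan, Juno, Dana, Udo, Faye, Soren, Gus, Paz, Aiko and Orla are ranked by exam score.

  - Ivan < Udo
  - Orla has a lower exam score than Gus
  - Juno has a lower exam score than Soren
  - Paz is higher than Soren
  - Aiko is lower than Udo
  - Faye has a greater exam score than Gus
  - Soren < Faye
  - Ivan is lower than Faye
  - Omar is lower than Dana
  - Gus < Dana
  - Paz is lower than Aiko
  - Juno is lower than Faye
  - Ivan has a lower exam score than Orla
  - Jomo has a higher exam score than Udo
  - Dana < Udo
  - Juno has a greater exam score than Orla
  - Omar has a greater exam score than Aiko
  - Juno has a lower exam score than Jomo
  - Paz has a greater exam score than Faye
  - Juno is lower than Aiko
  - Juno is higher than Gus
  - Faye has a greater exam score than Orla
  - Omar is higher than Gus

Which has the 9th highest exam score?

Piecing the relations together gives one ordering: Ivan < Orla < Gus < Juno < Soren < Faye < Paz < Aiko < Omar < Dana < Udo < Jomo.
Counting 9 from the largest end gives Juno.

Juno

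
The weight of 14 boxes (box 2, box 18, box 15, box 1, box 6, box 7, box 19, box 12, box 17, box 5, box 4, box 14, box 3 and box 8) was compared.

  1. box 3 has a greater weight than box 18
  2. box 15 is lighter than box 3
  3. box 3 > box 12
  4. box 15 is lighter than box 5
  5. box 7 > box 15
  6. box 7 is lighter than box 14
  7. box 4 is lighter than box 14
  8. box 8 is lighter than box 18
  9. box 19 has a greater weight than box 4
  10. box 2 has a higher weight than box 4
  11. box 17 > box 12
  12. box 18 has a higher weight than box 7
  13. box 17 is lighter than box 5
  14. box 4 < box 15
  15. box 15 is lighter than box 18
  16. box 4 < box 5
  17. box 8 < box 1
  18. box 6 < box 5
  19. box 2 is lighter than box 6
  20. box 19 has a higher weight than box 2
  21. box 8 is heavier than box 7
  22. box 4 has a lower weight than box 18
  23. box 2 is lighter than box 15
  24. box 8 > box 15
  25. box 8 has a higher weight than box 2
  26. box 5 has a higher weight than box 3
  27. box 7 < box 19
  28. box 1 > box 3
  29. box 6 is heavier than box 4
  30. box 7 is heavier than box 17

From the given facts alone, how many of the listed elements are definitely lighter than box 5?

10

The elements the relations force below box 5 are box 4, box 12, box 2, box 15, box 6, box 17, box 7, box 8, box 18, box 3 — no chain reaches any other.
That is 10.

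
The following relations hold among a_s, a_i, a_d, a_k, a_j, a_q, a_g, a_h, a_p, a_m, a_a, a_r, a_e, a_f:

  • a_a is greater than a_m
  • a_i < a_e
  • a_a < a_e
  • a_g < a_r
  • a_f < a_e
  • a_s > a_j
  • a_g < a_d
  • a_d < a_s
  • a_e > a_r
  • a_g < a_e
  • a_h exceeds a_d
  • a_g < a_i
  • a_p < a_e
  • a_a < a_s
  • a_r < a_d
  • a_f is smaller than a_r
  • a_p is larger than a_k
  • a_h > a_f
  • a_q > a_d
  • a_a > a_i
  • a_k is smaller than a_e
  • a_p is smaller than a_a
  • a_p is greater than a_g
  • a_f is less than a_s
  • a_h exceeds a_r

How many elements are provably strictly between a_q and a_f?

2

Chaining upward from a_f reaches: a_r, a_d, a_e, a_s, a_h.
Chaining downward from a_q reaches: a_g, a_r, a_d.
Strictly between a_f and a_q are those in both lists: a_r, a_d — 2 elements.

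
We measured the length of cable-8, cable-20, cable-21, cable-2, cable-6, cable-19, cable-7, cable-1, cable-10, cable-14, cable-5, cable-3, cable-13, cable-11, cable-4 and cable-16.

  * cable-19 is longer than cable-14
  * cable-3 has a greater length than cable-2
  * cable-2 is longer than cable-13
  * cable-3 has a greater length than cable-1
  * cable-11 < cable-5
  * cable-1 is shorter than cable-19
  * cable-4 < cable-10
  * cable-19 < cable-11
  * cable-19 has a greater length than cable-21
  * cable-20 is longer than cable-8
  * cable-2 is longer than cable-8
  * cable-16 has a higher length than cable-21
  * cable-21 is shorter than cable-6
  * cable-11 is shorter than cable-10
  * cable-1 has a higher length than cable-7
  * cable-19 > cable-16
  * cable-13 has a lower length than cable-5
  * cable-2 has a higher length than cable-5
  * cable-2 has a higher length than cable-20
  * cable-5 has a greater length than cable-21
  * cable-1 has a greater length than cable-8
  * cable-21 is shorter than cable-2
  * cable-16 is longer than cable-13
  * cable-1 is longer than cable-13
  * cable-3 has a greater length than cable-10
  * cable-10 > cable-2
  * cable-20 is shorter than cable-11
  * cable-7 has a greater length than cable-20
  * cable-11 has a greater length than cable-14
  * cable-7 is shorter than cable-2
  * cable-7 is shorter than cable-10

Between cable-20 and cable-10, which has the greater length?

Link the given pairs in sequence: cable-20 < cable-7; cable-7 < cable-1; cable-1 < cable-19; cable-19 < cable-11; cable-11 < cable-5; cable-5 < cable-2; cable-2 < cable-10.
Together: cable-20 < cable-7 < cable-1 < cable-19 < cable-11 < cable-5 < cable-2 < cable-10.
So cable-20 < cable-10; cable-10 is the longer of the two.

cable-10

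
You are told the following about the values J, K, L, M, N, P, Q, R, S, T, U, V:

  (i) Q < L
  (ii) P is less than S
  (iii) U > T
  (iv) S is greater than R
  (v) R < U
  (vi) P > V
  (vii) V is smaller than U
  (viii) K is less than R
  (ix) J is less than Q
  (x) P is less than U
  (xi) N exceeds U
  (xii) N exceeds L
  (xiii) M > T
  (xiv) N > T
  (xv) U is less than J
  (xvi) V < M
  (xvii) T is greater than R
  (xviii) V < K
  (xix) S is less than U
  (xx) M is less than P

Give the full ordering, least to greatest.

Each adjacent pair is fixed by a given relation: V < K; K < R; R < T; T < M; M < P; P < S; S < U; U < J; J < Q; Q < L; L < N. Chaining them end to end gives the full order.

V < K < R < T < M < P < S < U < J < Q < L < N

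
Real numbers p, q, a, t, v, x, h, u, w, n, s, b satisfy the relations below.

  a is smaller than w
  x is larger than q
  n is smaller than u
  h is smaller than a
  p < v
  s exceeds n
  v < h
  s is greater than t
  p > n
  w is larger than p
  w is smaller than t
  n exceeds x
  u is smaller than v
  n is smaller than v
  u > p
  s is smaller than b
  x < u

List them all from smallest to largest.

q < x < n < p < u < v < h < a < w < t < s < b

Each adjacent pair is fixed by a given relation: q < x; x < n; n < p; p < u; u < v; v < h; h < a; a < w; w < t; t < s; s < b. Chaining them end to end gives the full order.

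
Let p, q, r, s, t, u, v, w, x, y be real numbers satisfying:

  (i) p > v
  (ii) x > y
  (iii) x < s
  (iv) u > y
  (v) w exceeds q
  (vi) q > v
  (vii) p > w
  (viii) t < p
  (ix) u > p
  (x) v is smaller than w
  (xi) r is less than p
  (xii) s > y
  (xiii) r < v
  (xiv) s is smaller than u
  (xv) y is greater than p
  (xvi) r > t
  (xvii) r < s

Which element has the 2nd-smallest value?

r

The consecutive relations fix a unique order: t < r < v < q < w < p < y < x < s < u.
The 2nd smallest is r.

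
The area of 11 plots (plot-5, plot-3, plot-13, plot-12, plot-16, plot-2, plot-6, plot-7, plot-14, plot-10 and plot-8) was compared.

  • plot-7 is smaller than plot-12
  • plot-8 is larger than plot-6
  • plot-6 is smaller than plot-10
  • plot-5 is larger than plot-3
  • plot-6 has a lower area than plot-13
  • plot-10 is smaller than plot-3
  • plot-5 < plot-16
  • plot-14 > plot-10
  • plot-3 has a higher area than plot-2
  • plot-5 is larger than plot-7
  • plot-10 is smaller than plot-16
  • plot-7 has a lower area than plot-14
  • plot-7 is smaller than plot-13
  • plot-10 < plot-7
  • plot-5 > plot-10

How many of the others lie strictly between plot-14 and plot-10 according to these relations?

Chaining upward from plot-10 reaches: plot-3, plot-7, plot-5, plot-16, plot-13, plot-12.
Chaining downward from plot-14 reaches: plot-6, plot-7.
Strictly between plot-10 and plot-14 are those in both lists: plot-7 — 1 element.

1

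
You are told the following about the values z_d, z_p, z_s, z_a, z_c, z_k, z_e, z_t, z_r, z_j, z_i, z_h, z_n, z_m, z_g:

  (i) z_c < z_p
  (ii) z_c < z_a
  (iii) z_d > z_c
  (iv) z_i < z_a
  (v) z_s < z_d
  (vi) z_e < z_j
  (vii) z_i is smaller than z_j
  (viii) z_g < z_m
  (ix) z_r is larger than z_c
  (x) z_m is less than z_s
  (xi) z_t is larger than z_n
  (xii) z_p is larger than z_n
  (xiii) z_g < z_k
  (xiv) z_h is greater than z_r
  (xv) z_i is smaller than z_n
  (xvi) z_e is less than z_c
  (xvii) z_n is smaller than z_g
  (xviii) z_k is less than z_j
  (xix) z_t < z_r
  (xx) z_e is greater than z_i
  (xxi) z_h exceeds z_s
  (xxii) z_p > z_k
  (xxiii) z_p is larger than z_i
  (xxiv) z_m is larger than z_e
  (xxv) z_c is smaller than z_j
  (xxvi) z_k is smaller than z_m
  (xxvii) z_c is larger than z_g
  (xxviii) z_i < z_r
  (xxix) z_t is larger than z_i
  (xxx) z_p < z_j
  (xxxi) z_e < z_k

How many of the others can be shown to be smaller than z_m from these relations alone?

From z_m the given relations immediately reach z_e, z_g, z_k.
From those, z_i, z_n — 5 in total.
No other element is forced below z_m by the given relations, so the count is 5.

5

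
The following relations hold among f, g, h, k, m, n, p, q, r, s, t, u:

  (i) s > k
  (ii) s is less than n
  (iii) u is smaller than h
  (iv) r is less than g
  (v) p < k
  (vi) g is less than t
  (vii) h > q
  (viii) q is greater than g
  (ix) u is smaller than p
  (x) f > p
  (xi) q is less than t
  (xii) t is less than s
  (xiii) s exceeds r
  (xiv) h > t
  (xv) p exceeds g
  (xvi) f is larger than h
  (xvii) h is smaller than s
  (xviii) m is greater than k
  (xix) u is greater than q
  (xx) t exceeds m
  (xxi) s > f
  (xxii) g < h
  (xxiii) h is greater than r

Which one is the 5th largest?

t

Chaining the given pairs: r < g < q < u < p < k < m < t < h < f < s < n.
The 5th largest is t.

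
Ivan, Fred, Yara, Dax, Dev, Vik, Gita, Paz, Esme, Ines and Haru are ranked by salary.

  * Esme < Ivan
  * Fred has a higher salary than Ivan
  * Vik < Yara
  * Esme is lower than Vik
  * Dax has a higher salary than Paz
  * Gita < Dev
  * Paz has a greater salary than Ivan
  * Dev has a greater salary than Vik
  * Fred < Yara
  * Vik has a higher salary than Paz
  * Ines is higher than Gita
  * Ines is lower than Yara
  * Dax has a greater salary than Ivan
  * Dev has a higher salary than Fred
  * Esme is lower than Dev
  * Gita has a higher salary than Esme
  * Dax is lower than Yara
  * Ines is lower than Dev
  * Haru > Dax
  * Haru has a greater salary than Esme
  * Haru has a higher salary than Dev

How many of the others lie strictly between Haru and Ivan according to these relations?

The relations place Ivan below Haru. An element lies strictly between them when it is forced above Ivan and also forced below Haru.
Above Ivan: {Paz, Vik, Dax, Fred, Yara, Dev}. Below Haru: {Esme, Paz, Vik, Dax, Gita, Ines, Fred, Dev}.
Intersection: {Paz, Vik, Dax, Fred, Dev} — 5.

5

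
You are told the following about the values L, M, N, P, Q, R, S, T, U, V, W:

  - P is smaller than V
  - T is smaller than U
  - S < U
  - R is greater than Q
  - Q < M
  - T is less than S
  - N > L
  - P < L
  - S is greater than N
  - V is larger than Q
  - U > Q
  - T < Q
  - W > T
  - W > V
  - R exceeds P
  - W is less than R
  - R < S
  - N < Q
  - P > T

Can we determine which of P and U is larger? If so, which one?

P < L < N < Q < V < W < R < S < U, by transitivity through L, N, Q, V, W, R, S.
So U is larger.

U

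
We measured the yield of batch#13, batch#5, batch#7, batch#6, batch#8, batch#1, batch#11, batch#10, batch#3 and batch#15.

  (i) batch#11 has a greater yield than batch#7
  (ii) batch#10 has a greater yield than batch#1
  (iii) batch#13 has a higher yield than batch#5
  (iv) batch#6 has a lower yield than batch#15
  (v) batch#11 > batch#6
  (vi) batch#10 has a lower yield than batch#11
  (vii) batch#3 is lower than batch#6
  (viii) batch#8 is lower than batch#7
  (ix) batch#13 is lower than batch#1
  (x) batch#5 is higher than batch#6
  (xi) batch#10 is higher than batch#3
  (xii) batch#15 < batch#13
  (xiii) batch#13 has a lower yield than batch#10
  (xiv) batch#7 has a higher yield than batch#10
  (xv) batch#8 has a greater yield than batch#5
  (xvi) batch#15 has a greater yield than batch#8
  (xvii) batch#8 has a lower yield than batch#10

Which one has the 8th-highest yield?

batch#5

The consecutive relations fix a unique order: batch#3 < batch#6 < batch#5 < batch#8 < batch#15 < batch#13 < batch#1 < batch#10 < batch#7 < batch#11.
The 8th largest is batch#5.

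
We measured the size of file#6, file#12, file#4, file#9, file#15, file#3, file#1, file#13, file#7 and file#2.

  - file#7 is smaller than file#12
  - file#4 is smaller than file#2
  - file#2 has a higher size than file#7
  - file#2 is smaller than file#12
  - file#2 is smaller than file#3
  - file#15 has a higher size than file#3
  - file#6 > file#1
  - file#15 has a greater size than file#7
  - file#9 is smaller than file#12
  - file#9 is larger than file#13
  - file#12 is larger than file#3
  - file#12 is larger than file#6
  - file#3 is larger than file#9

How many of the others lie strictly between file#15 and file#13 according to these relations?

The relations place file#13 below file#15. An element lies strictly between them when it is forced above file#13 and also forced below file#15.
Above file#13: {file#9, file#3, file#12}. Below file#15: {file#7, file#9, file#4, file#2, file#3}.
Intersection: {file#9, file#3} — 2.

2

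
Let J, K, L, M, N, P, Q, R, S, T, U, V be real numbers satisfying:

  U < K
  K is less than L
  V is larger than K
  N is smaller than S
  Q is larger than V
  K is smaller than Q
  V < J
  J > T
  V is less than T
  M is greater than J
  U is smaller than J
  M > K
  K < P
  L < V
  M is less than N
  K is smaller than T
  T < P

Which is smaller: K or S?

K

Link the given pairs in sequence: K < L; L < V; V < T; T < J; J < M; M < N; N < S.
Chaining these gives K < L < V < T < J < M < N < S.
So K < S; K is the smaller of the two.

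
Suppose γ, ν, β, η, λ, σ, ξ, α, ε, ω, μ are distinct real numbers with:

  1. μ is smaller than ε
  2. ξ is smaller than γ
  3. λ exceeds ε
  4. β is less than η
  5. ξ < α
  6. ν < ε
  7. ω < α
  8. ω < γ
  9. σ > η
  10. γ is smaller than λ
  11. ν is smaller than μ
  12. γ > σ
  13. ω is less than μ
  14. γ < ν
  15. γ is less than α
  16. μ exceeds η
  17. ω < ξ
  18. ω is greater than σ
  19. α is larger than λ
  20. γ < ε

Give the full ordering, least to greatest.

The consecutive links are each given: β < η; η < σ; σ < ω; ω < ξ; ξ < γ; γ < ν; ν < μ; μ < ε; ε < λ; λ < α.

β < η < σ < ω < ξ < γ < ν < μ < ε < λ < α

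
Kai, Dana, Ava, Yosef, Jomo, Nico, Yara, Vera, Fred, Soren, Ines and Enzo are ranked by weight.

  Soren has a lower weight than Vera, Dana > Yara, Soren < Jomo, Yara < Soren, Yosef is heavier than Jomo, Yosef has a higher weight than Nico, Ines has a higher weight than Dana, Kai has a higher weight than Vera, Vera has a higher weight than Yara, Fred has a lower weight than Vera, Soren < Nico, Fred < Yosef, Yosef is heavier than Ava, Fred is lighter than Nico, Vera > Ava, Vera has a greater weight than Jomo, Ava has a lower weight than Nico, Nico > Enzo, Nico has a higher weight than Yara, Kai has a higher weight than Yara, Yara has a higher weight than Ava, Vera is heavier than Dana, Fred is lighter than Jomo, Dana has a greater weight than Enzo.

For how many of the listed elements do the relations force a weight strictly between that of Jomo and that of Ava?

2

Chaining upward from Ava reaches: Yara, Dana, Soren, Ines, Nico, Vera, Kai, Yosef.
Chaining downward from Jomo reaches: Yara, Fred, Soren.
Strictly between Ava and Jomo are those in both lists: Yara, Soren — 2 elements.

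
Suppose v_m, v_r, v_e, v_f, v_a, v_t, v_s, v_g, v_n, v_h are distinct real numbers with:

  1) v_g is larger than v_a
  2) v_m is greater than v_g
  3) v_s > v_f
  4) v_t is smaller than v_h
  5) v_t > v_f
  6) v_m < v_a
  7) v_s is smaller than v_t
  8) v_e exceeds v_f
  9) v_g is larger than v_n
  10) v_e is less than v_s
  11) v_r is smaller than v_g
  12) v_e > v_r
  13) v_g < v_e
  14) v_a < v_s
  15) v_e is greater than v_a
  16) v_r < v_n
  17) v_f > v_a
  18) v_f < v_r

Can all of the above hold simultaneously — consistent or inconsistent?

Chaining the given relations yields v_m < v_a < v_f < v_r < v_n < v_g, so v_m < v_g. But one relation states v_g < v_m. These cannot both hold.

inconsistent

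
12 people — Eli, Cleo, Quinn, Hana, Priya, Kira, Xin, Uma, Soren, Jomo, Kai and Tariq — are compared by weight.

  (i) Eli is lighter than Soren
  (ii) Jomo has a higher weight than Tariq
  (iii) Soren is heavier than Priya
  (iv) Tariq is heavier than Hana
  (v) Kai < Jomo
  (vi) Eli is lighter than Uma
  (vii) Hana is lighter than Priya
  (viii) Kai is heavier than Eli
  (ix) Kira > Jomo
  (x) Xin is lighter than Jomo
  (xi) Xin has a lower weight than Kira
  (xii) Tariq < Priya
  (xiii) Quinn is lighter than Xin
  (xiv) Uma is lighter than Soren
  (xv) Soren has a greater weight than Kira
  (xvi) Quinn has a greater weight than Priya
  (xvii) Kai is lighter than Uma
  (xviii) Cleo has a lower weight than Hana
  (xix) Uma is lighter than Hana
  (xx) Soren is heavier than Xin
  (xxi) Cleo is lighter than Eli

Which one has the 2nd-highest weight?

Piecing the relations together gives one ordering: Cleo < Eli < Kai < Uma < Hana < Tariq < Priya < Quinn < Xin < Jomo < Kira < Soren.
Counting 2 from the largest end gives Kira.

Kira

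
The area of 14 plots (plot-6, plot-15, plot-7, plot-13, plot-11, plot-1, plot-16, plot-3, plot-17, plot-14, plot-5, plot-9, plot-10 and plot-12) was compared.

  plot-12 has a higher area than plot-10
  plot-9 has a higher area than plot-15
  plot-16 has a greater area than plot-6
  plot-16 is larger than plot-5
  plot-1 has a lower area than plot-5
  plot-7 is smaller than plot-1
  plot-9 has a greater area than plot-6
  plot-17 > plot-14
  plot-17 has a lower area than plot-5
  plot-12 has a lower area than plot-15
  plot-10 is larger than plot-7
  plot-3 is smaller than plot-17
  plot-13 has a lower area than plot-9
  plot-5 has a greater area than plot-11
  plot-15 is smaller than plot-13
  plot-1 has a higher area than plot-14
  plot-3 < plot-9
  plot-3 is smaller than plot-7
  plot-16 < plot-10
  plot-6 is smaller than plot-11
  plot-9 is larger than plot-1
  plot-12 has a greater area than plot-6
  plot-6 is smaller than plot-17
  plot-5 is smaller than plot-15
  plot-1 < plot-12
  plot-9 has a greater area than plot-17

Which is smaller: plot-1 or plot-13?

plot-1

plot-1 < plot-5 and plot-5 < plot-16 give plot-1 < plot-16.
With plot-16 < plot-10: plot-1 < plot-5 < plot-16 < plot-10.
With plot-10 < plot-12: plot-1 < plot-5 < plot-16 < plot-10 < plot-12.
With plot-12 < plot-15: plot-1 < plot-5 < plot-16 < plot-10 < plot-12 < plot-15.
Then plot-15 < plot-13 extends the chain to plot-13.
So plot-1 < plot-13; plot-1 is the smaller of the two.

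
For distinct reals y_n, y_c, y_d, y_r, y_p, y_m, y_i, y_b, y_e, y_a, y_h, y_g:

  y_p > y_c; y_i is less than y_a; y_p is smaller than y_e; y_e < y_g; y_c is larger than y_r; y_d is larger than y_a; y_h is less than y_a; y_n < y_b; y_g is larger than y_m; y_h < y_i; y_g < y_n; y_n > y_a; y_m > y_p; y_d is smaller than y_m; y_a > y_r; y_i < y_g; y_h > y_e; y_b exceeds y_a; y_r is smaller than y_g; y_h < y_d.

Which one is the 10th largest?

y_p

The consecutive relations fix a unique order: y_r < y_c < y_p < y_e < y_h < y_i < y_a < y_d < y_m < y_g < y_n < y_b.
Counting 10 from the largest end gives y_p.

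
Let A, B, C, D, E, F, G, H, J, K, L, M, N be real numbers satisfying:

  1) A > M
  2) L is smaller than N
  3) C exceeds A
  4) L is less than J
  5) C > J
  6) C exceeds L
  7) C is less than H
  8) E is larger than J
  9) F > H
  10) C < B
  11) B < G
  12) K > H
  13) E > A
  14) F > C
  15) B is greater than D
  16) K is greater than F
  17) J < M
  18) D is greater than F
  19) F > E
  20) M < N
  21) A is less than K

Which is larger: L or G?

Link the given pairs in sequence: L < J; J < M; M < A; A < C; C < H; H < F; F < D; D < B; B < G.
Chaining these gives L < J < M < A < C < H < F < D < B < G.
So L < G; G is the larger of the two.

G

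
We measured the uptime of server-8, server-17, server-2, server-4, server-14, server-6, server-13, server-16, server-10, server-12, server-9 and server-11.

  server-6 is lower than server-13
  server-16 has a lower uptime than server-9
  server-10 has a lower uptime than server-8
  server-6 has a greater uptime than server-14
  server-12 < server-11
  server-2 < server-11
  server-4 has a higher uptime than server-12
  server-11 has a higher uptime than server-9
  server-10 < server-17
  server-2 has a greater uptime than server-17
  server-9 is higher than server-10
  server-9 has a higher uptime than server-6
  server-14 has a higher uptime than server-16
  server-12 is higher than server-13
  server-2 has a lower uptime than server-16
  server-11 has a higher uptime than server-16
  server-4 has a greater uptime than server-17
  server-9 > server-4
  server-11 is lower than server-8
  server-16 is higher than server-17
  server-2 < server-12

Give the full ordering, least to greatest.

Nothing is placed below server-10, so it is least; from there server-10 < server-17; server-17 < server-2; server-2 < server-16; server-16 < server-14; server-14 < server-6; server-6 < server-13; server-13 < server-12; server-12 < server-4; server-4 < server-9; server-9 < server-11; server-11 < server-8, each given directly.

server-10 < server-17 < server-2 < server-16 < server-14 < server-6 < server-13 < server-12 < server-4 < server-9 < server-11 < server-8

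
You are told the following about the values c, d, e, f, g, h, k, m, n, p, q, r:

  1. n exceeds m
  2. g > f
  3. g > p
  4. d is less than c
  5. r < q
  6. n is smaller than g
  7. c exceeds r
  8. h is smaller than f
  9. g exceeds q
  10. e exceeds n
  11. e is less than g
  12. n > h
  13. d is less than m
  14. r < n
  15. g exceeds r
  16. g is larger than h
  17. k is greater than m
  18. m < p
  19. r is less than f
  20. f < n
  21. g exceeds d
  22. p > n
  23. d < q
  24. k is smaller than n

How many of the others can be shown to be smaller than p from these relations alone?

7

Directly below p: m, n.
One step further: d, h, r, k, f (7 so far).
Nothing else is reachable below p; 7 in all.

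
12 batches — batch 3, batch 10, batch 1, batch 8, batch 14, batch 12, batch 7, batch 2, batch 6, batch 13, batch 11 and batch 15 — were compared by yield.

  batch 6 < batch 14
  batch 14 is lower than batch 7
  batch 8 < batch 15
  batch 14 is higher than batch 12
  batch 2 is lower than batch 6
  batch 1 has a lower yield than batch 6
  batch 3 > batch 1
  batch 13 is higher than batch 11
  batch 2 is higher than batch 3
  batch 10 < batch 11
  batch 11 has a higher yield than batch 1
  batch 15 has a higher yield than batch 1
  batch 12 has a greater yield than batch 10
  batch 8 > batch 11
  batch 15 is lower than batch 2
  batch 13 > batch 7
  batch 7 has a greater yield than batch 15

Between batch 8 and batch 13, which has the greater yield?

batch 13

batch 8 < batch 15 and batch 15 < batch 2 give batch 8 < batch 2.
With batch 2 < batch 6: batch 8 < batch 15 < batch 2 < batch 6.
With batch 6 < batch 14: batch 8 < batch 15 < batch 2 < batch 6 < batch 14.
Then batch 14 < batch 7 extends the chain to batch 7.
Then batch 7 < batch 13 extends the chain to batch 13.
So batch 8 < batch 13; batch 13 is the higher of the two.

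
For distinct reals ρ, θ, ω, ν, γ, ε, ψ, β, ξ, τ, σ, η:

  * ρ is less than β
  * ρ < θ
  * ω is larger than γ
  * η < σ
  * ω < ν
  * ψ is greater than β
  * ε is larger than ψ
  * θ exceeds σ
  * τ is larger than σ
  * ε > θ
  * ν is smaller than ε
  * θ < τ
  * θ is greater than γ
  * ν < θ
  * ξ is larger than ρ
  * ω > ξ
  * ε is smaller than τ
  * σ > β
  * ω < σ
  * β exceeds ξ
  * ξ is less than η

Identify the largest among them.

τ

Chaining downward from τ: directly below it, σ, θ, ε; then ρ, β, η, γ, ω, ν, ψ; then ξ.
That covers every other element, and nothing is given above τ, so τ is the largest.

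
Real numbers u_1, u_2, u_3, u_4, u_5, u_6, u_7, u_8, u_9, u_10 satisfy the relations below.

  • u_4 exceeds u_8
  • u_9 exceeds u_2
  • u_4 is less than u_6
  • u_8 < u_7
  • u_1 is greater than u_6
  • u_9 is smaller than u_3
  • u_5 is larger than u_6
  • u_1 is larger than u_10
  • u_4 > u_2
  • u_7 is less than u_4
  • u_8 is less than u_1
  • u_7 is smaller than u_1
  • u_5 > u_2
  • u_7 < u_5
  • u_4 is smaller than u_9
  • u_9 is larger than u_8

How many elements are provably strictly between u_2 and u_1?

2

Chaining upward from u_2 reaches: u_4, u_9, u_6, u_3, u_5.
Chaining downward from u_1 reaches: u_8, u_7, u_10, u_4, u_6.
Strictly between u_2 and u_1 are those in both lists: u_4, u_6 — 2 elements.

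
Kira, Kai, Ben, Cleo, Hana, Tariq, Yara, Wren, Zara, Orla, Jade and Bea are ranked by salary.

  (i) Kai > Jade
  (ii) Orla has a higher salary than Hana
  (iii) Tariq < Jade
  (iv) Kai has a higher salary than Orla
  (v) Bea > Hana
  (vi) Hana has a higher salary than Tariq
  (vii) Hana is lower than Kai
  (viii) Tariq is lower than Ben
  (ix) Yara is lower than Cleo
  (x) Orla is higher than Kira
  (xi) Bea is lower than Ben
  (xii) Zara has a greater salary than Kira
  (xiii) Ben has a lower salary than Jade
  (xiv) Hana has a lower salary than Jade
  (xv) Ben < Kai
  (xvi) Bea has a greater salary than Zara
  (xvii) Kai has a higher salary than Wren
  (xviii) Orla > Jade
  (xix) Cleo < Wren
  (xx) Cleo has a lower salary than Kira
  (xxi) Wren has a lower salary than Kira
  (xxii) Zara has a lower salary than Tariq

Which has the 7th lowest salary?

Piecing the relations together gives one ordering: Yara < Cleo < Wren < Kira < Zara < Tariq < Hana < Bea < Ben < Jade < Orla < Kai.
The 7th smallest is Hana.

Hana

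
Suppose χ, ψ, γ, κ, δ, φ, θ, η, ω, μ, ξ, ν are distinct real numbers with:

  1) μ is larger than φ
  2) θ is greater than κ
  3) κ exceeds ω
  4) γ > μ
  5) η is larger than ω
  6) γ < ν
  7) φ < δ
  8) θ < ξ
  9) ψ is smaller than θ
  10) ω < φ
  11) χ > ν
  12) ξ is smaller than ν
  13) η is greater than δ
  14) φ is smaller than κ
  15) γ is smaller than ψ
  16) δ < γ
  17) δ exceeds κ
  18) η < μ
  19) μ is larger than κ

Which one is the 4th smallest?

The consecutive relations fix a unique order: ω < φ < κ < δ < η < μ < γ < ψ < θ < ξ < ν < χ.
Counting 4 from the smallest end gives δ.

δ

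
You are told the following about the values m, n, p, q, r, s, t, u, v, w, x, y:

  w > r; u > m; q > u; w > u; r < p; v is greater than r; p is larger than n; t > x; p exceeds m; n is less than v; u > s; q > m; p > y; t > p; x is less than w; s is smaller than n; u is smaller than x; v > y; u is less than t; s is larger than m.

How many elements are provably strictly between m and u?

Chaining upward from m reaches: s, n, p, x, q, w, v, t.
Chaining downward from u reaches: s.
Strictly between m and u are those in both lists: s — 1 element.

1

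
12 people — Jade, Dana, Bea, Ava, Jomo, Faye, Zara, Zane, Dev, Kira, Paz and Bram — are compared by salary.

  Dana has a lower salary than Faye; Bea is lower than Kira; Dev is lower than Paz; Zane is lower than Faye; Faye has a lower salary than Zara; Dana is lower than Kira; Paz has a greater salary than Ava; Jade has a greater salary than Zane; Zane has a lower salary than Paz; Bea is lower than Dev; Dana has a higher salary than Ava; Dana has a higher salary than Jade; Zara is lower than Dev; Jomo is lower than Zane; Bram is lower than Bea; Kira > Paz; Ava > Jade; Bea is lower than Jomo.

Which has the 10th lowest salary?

Chaining the given pairs: Bram < Bea < Jomo < Zane < Jade < Ava < Dana < Faye < Zara < Dev < Paz < Kira.
Counting 10 from the smallest end gives Dev.

Dev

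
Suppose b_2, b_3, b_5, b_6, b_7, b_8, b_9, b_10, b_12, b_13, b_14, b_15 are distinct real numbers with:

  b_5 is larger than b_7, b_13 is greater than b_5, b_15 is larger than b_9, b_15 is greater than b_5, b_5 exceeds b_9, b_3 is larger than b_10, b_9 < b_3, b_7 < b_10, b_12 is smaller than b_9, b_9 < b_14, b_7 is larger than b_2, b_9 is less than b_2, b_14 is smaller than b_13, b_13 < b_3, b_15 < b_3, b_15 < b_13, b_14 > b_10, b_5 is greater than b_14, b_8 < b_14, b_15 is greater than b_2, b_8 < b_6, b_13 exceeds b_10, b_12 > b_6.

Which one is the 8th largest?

b_2

The consecutive relations fix a unique order: b_8 < b_6 < b_12 < b_9 < b_2 < b_7 < b_10 < b_14 < b_5 < b_15 < b_13 < b_3.
The 8th largest is b_2.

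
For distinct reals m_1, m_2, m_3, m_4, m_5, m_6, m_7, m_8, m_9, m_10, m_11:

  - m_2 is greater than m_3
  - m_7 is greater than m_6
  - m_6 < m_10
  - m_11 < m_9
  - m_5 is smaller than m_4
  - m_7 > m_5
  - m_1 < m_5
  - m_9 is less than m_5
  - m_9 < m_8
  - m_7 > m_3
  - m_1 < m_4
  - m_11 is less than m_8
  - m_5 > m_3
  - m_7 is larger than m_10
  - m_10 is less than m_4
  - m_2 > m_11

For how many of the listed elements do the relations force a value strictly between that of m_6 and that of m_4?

1

The relations place m_6 below m_4. An element lies strictly between them when it is forced above m_6 and also forced below m_4.
Above m_6: {m_10, m_7}. Below m_4: {m_1, m_11, m_10, m_9, m_3, m_5}.
Intersection: {m_10} — 1.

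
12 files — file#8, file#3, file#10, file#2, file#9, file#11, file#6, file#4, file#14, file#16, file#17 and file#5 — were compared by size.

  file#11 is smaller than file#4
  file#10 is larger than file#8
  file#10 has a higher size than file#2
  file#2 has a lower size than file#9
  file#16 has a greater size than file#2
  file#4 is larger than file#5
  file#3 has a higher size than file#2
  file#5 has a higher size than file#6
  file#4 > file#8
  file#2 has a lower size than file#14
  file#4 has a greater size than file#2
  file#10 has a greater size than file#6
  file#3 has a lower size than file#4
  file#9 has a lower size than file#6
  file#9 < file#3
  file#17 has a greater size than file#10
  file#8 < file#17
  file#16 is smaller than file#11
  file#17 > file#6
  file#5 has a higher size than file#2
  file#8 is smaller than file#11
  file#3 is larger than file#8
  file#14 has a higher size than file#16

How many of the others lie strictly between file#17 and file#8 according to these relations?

Chaining upward from file#8 reaches: file#11, file#10, file#3, file#4.
Chaining downward from file#17 reaches: file#2, file#9, file#6, file#10.
Strictly between file#8 and file#17 are those in both lists: file#10 — 1 element.

1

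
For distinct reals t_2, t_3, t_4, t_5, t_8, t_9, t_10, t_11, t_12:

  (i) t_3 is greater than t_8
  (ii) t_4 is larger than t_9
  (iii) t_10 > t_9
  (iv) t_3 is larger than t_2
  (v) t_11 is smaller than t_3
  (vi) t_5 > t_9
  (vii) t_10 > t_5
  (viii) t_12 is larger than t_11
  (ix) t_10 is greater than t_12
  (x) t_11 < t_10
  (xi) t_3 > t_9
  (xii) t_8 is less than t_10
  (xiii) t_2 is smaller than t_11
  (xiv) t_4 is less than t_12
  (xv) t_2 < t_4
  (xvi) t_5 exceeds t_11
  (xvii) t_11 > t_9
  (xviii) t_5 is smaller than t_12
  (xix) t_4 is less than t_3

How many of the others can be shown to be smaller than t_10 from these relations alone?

7

The elements the relations force below t_10 are t_9, t_2, t_11, t_4, t_5, t_12, t_8 — no chain reaches any other.
That is 7.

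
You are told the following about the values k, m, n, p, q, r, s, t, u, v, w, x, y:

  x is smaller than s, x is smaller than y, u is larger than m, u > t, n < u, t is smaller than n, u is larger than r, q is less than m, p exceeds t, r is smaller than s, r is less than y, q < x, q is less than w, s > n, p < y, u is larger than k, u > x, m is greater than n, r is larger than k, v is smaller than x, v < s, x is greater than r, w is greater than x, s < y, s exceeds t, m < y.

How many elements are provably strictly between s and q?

1

Chaining upward from q reaches: x, m, w, u, y.
Chaining downward from s reaches: k, v, r, t, n, x.
Strictly between q and s are those in both lists: x — 1 element.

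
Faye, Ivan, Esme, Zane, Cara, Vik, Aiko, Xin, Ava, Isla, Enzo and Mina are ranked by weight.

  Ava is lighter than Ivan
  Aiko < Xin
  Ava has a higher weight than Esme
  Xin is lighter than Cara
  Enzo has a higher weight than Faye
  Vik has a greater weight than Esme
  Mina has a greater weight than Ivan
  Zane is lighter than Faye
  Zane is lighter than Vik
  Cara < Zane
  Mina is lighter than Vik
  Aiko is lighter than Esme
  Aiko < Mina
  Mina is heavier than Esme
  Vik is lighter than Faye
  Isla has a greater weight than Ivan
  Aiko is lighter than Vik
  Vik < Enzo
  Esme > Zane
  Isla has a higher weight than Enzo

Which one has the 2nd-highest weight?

The consecutive relations fix a unique order: Aiko < Xin < Cara < Zane < Esme < Ava < Ivan < Mina < Vik < Faye < Enzo < Isla.
The 2nd largest is Enzo.

Enzo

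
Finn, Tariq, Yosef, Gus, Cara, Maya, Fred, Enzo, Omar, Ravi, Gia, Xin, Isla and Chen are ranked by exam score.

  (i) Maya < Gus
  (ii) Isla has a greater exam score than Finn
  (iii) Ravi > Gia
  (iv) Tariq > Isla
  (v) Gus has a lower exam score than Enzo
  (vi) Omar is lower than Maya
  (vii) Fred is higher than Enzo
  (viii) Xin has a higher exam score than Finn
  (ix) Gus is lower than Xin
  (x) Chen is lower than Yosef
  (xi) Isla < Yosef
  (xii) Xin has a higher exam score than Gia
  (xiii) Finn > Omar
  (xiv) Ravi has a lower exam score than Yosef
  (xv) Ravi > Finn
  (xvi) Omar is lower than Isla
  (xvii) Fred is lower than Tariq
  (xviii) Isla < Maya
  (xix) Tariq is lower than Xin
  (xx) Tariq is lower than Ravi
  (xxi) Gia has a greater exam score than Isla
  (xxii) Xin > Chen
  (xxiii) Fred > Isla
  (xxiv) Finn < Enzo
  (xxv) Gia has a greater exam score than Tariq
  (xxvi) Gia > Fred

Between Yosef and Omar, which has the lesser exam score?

Omar

Omar < Finn < Isla < Maya < Gus < Enzo < Fred < Tariq < Ravi < Yosef, by transitivity through Finn, Isla, Maya, Gus, Enzo, Fred, Tariq, Ravi.
So Omar < Yosef; Omar is the lower of the two.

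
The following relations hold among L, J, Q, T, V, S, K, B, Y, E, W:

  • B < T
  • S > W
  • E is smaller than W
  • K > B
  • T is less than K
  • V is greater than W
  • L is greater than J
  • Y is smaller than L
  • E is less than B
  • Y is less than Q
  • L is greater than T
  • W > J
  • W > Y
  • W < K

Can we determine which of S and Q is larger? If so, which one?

undetermined

Following every chain through Q: below Q we get Y.
S is not reached, and no chain runs the other way from S to Q.
So the given relations leave the order of Q and S undetermined.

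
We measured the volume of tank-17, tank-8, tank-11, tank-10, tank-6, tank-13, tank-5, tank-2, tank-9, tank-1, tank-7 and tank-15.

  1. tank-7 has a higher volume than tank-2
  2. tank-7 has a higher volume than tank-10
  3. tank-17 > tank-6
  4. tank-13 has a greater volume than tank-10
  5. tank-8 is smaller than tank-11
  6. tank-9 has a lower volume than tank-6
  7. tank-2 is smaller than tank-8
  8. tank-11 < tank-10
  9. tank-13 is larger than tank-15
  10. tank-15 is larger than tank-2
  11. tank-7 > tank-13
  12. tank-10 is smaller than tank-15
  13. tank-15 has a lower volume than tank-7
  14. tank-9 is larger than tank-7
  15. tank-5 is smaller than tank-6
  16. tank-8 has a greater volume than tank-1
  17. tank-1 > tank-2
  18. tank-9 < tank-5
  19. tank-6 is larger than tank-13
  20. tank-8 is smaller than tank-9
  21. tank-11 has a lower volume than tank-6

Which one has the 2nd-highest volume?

The consecutive relations fix a unique order: tank-2 < tank-1 < tank-8 < tank-11 < tank-10 < tank-15 < tank-13 < tank-7 < tank-9 < tank-5 < tank-6 < tank-17.
Counting 2 from the largest end gives tank-6.

tank-6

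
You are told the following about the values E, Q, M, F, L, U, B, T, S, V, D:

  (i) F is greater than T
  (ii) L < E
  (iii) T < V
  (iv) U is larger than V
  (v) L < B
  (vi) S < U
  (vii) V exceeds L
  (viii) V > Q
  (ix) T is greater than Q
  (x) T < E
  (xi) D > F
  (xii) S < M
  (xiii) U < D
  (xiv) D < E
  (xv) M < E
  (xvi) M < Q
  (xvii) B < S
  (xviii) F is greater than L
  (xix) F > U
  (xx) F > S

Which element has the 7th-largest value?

The consecutive relations fix a unique order: L < B < S < M < Q < T < V < U < F < D < E.
Counting 7 from the largest end gives Q.

Q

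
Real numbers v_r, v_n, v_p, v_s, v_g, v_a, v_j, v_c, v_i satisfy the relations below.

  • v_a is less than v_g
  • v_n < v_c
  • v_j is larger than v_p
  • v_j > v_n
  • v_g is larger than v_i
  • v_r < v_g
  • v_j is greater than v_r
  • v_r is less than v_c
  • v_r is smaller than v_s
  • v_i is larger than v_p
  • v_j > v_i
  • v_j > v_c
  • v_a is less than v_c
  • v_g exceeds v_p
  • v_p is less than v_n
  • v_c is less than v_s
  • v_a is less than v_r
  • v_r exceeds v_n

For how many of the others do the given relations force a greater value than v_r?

Directly above v_r: v_c, v_j, v_s, v_g.
No other element is forced above v_r by the given relations, so the count is 4.

4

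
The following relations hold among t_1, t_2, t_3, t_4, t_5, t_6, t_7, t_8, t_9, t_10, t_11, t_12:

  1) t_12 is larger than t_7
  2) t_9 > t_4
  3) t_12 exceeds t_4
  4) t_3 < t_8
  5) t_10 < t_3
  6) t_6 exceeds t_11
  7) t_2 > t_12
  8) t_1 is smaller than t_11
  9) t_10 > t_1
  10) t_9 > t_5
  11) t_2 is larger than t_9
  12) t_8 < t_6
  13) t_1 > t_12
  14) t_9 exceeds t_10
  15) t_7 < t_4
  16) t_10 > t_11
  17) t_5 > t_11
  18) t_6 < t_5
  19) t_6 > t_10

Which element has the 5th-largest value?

Piecing the relations together gives one ordering: t_7 < t_4 < t_12 < t_1 < t_11 < t_10 < t_3 < t_8 < t_6 < t_5 < t_9 < t_2.
Counting 5 from the largest end gives t_8.

t_8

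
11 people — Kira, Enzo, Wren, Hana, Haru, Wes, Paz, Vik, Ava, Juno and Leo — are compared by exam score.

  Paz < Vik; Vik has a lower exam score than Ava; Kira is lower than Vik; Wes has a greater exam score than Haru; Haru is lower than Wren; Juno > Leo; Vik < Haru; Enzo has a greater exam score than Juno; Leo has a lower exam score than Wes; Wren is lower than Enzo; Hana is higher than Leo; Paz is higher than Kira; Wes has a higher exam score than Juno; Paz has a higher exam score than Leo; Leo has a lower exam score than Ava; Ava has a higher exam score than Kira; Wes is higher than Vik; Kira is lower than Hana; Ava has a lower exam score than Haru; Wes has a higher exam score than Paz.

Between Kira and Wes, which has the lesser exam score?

Kira

Kira < Paz and Paz < Vik give Kira < Vik.
Then Vik < Ava extends the chain to Ava.
Then Ava < Haru extends the chain to Haru.
With Haru < Wes: Kira < Paz < Vik < Ava < Haru < Wes.
So Kira < Wes; Kira is the lower of the two.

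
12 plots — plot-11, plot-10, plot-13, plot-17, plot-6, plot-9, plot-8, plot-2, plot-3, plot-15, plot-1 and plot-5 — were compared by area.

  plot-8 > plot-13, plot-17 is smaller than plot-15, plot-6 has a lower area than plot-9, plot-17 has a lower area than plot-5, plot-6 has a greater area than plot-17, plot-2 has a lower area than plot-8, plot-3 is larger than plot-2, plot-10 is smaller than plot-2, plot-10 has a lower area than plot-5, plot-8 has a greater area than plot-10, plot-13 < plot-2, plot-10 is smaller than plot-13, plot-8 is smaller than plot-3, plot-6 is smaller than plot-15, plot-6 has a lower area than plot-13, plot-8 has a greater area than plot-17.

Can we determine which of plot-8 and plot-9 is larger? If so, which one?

Following every chain through plot-9: below plot-9 we get plot-17, plot-6.
plot-8 is not reached, and no chain runs the other way from plot-8 to plot-9.
So the given relations leave the order of plot-9 and plot-8 undetermined.

undetermined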